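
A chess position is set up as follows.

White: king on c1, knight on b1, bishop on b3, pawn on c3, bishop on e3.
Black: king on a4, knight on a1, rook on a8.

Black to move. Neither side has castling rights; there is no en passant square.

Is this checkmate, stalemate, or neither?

neither

Black to move; black king on a4.
In check: yes, from the white bishop on b3.
Legal moves for Black: Kb5, Ka5, Kxb3, Nxb3+.
Black is in check but has 4 legal moves → neither.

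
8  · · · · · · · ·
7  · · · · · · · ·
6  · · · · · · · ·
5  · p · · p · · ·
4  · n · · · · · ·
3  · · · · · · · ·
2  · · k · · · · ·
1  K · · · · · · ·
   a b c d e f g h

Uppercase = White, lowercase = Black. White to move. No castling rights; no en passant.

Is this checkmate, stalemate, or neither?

White to move; white king on a1.
In check: no.
King squares — b1: attacked by Kc2; a2: attacked by Nb4; b2: attacked by Kc2.
Legal moves for White: none.
Not in check and no legal moves → stalemate.

stalemate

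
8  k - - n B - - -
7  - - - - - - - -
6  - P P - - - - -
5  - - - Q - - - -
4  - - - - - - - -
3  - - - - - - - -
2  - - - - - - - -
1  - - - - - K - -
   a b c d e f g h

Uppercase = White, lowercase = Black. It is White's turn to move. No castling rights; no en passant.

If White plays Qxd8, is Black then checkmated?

After Qxd8: black king on a8; in check: yes, from the white queen on d8.
King squares — a7: attacked by Pb6; b7: attacked by Pc6; b8: attacked by Qd8.
Black has no legal moves → checkmate.

yes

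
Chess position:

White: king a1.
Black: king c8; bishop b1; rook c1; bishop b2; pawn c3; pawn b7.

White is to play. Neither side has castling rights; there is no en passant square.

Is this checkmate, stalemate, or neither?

White to move; white king on a1.
In check: yes, from the black bishop on b2.
King squares — b1: attacked by Rc1; a2: attacked by Bb1; b2: attacked by Pc3.
Legal moves for White: none.
In check with no legal moves → checkmate.

checkmate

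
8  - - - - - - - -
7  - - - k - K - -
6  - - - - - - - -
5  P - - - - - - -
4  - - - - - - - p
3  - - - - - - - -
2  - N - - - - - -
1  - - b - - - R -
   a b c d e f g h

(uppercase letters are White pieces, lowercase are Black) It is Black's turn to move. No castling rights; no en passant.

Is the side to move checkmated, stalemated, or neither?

Black to move; black king on d7.
In check: no.
Legal moves for Black: Kd8, Kc8, Kc7, Kd6, Kc6, Bh6, Bg5, Bf4, Be3, Bd2, Bxb2, h3.
Black has 12 legal moves and is not in check → neither.

neither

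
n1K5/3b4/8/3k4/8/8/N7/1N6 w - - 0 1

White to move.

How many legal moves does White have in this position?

4

White to move; king on c8.
In check: yes, from the black bishop on d7.
Legal moves: Kd8, Kb8, Kxd7, Kb7.
Count: 4.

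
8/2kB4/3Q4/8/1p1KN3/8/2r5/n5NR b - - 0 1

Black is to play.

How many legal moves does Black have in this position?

Black to move; king on c7.
In check: yes, from the white queen on d6.
Legal moves: Kd8, Kb7.
Count: 2.

2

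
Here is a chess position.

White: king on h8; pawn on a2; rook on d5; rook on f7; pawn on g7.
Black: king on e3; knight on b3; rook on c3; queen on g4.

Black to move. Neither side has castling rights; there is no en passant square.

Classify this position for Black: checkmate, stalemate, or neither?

Black to move; black king on e3.
In check: no.
Legal moves for Black include: Qc8+, Qxg7+, Qd7, Qg6, Qe6, Qh5+, Qg5, Qf5, Qh4+, Qf4, Qe4, Qd4, Qc4, Qb4, Qa4, Qh3+, Qg3, Qf3, ... (list truncated; more exist).
Black has legal moves and is not in check → neither.

neither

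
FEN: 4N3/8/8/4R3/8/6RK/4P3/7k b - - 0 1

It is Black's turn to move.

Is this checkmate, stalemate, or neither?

Black to move; black king on h1.
In check: no.
King squares — g1: attacked by Rg3; g2: attacked by Rg3; h2: attacked by Kh3.
Legal moves for Black: none.
Not in check and no legal moves → stalemate.

stalemate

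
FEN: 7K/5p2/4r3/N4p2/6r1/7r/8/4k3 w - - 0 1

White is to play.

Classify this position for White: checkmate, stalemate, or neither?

White to move; white king on h8.
In check: yes, from the black rook on h3.
King squares — g7: attacked by Rg4; h7: attacked by Rh3; g8: attacked by Rg4.
Legal moves for White: none.
In check with no legal moves → checkmate.

checkmate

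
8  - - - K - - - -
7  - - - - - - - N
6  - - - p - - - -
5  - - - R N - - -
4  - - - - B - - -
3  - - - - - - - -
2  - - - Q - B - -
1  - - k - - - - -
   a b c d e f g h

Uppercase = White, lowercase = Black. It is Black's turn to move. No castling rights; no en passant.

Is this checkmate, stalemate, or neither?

checkmate

Black to move; black king on c1.
In check: yes, from the white queen on d2.
King squares — b1: attacked by Be4; d1: attacked by Qd2; b2: attacked by Qd2; c2: attacked by Qd2; d2: attacked by Rd5.
Legal moves for Black: none.
In check with no legal moves → checkmate.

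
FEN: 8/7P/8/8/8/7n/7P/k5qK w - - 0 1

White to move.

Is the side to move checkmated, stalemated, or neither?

checkmate

White to move; white king on h1.
In check: yes, from the black queen on g1.
King squares — g1: attacked by Nh3; g2: attacked by Qg1; h2: own pawn.
Legal moves for White: none.
In check with no legal moves → checkmate.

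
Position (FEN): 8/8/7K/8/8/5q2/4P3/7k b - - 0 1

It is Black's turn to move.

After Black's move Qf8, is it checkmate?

After Qf8: white king on h6; in check: yes, from the black queen on f8.
White has 4 legal replies: Kh7, Kg6, Kh5, Kg5.
In check but a legal move exists → not checkmate.

no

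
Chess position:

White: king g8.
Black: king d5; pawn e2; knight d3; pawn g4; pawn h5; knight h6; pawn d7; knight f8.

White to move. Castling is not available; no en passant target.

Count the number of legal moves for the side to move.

White to move; king on g8.
In check: yes, from the black knight on h6.
Legal moves: Kh8, Kxf8, Kg7.
Count: 3.

3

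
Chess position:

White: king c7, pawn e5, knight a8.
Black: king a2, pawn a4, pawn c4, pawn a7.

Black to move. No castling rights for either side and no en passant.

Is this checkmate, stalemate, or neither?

neither

Black to move; black king on a2.
In check: no.
Legal moves for Black: Kb3, Ka3, Kb2, Kb1, Ka1, a6, c3, a3, a5.
Black has 9 legal moves and is not in check → neither.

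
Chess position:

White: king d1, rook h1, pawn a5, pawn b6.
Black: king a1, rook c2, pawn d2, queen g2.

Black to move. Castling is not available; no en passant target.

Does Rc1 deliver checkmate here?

yes

After Rc1: white king on d1; in check: yes, from the black rook on c1.
King squares — c1: attacked by Pd2; e1: attacked by Rc1; c2: attacked by Rc1; d2: attacked by Qg2; e2: attacked by Qg2.
White has no legal moves → checkmate.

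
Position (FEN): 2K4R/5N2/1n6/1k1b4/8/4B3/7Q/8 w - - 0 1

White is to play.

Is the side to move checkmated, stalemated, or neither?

White to move; white king on c8.
In check: yes, from the black knight on b6.
King squares — b7: attacked by Bd5; c7: available; d7: attacked by Nb6; b8: available; d8: available.
Legal moves for White: Kd8, Kb8, Kc7, Bxb6.
White is in check but has 4 legal moves → neither.

neither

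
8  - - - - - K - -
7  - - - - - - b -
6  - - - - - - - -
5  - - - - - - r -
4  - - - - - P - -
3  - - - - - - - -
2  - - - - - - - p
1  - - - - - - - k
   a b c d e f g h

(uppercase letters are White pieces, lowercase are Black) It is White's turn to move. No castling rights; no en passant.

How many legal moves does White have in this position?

4

White to move; king on f8.
In check: yes, from the black bishop on g7.
Legal moves: Kg8, Ke8, Kf7, Ke7.
Count: 4.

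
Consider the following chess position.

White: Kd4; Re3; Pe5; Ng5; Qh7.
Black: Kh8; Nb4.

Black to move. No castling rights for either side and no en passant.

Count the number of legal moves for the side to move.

Black to move; king on h8.
In check: yes, from the white queen on h7.
Legal moves: none.
Count: 0.

0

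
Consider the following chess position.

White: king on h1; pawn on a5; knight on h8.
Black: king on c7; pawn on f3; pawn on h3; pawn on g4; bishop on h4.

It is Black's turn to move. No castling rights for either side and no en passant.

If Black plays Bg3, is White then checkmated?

no

After Bg3: white king on h1; in check: no.
White is not in check, so this cannot be checkmate.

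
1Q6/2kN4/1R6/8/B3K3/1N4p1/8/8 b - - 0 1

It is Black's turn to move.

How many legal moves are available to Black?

Black to move; king on c7.
In check: yes, from the white queen on b8.
Legal moves: none.
Count: 0.

0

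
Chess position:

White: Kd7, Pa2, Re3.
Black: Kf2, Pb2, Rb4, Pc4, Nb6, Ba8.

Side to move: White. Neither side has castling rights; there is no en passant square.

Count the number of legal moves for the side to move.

White to move; king on d7.
In check: yes, from the black knight on b6.
Legal moves: Ke8, Kd8, Ke7, Kc7, Ke6, Kd6.
Count: 6.

6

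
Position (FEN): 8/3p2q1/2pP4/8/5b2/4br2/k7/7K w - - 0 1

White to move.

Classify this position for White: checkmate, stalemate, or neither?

White to move; white king on h1.
In check: no.
King squares — g1: attacked by Be3; g2: attacked by Qg7; h2: attacked by Bf4.
Legal moves for White: none.
Not in check and no legal moves → stalemate.

stalemate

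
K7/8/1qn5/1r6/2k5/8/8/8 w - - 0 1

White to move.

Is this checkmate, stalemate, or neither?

stalemate

White to move; white king on a8.
In check: no.
King squares — a7: attacked by Qb6; b7: attacked by Qb6; b8: attacked by Qb6.
Legal moves for White: none.
Not in check and no legal moves → stalemate.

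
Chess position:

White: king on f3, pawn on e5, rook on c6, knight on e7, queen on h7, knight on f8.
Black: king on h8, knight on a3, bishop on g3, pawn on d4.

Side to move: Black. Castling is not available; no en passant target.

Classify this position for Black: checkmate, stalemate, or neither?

checkmate

Black to move; black king on h8.
In check: yes, from the white queen on h7.
King squares — g7: attacked by Qh7; h7: attacked by Nf8; g8: attacked by Ne7.
Legal moves for Black: none.
In check with no legal moves → checkmate.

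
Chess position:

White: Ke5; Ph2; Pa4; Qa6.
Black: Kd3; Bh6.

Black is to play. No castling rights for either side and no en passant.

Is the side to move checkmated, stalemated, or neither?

neither

Black to move; black king on d3.
In check: yes, from the white queen on a6.
Legal moves for Black: Ke3, Kc3, Kd2, Kc2.
Black is in check but has 4 legal moves → neither.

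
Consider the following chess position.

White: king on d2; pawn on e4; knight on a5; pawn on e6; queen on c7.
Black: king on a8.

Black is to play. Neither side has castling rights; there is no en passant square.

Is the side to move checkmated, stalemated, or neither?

stalemate

Black to move; black king on a8.
In check: no.
King squares — a7: attacked by Qc7; b7: attacked by Na5; b8: attacked by Qc7.
Legal moves for Black: none.
Not in check and no legal moves → stalemate.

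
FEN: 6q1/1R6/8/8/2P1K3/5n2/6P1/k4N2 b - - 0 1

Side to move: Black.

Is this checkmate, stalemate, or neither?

neither

Black to move; black king on a1.
In check: no.
Legal moves for Black include: Qh8, Qf8, Qe8+, Qd8, Qc8, Qb8, Qa8, Qh7+, Qg7, Qf7, Qg6+, Qe6+, Qg5, Qd5+, Qg4+, Qxc4+, Qg3, Qxg2, ... (list truncated; more exist).
Black has legal moves and is not in check → neither.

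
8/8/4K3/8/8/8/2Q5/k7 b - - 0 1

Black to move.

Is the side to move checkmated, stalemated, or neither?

Black to move; black king on a1.
In check: no.
King squares — b1: attacked by Qc2; a2: attacked by Qc2; b2: attacked by Qc2.
Legal moves for Black: none.
Not in check and no legal moves → stalemate.

stalemate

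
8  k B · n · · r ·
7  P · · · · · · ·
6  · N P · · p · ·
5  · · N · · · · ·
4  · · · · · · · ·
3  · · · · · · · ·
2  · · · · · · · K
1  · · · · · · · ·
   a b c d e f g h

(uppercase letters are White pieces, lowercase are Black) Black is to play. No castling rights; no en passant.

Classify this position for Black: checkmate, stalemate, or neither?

Black to move; black king on a8.
In check: yes, from the white knight on b6.
King squares — a7: attacked by Bb8; b7: attacked by Nc5; b8: attacked by Pa7.
Legal moves for Black: none.
In check with no legal moves → checkmate.

checkmate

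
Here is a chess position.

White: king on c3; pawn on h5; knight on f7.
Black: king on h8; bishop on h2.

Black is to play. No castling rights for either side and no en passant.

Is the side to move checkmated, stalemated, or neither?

neither

Black to move; black king on h8.
In check: yes, from the white knight on f7.
Legal moves for Black: Kg8, Kh7, Kg7.
Black is in check but has 3 legal moves → neither.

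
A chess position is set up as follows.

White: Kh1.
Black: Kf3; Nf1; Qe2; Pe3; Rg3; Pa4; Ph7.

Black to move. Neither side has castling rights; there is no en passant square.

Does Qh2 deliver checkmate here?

yes

After Qh2: white king on h1; in check: yes, from the black queen on h2.
King squares — g1: attacked by Qh2; g2: attacked by Qh2; h2: attacked by Nf1.
White has no legal moves → checkmate.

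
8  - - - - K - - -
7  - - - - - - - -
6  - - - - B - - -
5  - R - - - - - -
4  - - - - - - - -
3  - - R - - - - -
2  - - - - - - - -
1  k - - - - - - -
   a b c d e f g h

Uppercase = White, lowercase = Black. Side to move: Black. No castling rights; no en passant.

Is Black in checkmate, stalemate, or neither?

Black to move; black king on a1.
In check: no.
King squares — b1: attacked by Rb5; a2: attacked by Be6; b2: attacked by Rb5.
Legal moves for Black: none.
Not in check and no legal moves → stalemate.

stalemate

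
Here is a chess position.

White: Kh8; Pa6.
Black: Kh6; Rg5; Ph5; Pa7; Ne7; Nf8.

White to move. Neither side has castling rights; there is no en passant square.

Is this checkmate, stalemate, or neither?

stalemate

White to move; white king on h8.
In check: no.
King squares — g7: attacked by Rg5; h7: attacked by Kh6; g8: attacked by Rg5.
Legal moves for White: none.
Not in check and no legal moves → stalemate.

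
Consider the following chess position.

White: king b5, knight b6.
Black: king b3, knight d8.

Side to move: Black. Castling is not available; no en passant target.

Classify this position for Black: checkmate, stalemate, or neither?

neither

Black to move; black king on b3.
In check: no.
Legal moves for Black: Nf7, Nb7, Ne6, Nc6, Kc3, Ka3, Kc2, Kb2, Ka2.
Black has 9 legal moves and is not in check → neither.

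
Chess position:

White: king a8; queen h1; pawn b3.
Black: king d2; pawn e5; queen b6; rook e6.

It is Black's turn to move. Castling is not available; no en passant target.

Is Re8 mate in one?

After Re8: white king on a8; in check: yes, from the black rook on e8.
King squares — a7: attacked by Qb6; b7: attacked by Qb6; b8: attacked by Qb6.
White has no legal moves → checkmate.

yes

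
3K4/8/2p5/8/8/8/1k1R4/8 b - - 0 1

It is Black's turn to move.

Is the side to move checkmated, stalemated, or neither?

neither

Black to move; black king on b2.
In check: yes, from the white rook on d2.
King squares — a1: available; b1: available; c1: available; a2: attacked by Rd2; c2: attacked by Rd2; a3: available; b3: available; c3: available.
Legal moves for Black: Kc3, Kb3, Ka3, Kc1, Kb1, Ka1.
Black is in check but has 6 legal moves → neither.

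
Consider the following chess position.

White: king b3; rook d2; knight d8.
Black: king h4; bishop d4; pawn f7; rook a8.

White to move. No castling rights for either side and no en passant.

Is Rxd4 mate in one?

no

After Rxd4: black king on h4; in check: yes, from the white rook on d4.
Black has 4 legal replies: Kh5, Kg5, Kh3, Kg3.
In check but a legal move exists → not checkmate.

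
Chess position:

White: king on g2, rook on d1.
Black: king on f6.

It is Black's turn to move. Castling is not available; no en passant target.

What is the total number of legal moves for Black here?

8

Black to move; king on f6.
In check: no.
Legal moves: Kg7, Kf7, Ke7, Kg6, Ke6, Kg5, Kf5, Ke5.
Count: 8.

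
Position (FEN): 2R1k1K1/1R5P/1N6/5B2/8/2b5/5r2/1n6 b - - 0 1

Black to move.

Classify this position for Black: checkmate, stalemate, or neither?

Black to move; black king on e8.
In check: yes, from the white rook on c8.
King squares — d7: attacked by Bf5; e7: attacked by Rb7; f7: attacked by Rb7; d8: attacked by Rc8; f8: attacked by Rc8.
Legal moves for Black: none.
In check with no legal moves → checkmate.

checkmate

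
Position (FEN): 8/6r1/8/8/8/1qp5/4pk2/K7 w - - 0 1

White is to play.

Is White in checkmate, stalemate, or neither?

White to move; white king on a1.
In check: no.
King squares — b1: attacked by Qb3; a2: attacked by Qb3; b2: attacked by Qb3.
Legal moves for White: none.
Not in check and no legal moves → stalemate.

stalemate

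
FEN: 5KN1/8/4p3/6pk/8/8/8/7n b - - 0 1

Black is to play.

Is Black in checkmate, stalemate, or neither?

Black to move; black king on h5.
In check: no.
Legal moves for Black: Kg6, Kh4, Kg4, Ng3, Nf2, e5, g4.
Black has 7 legal moves and is not in check → neither.

neither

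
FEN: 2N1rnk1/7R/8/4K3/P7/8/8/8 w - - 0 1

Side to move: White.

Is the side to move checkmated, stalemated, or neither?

neither

White to move; white king on e5.
In check: yes, from the black rook on e8.
Legal moves for White: Kf6, Kd6, Kf5, Kd5, Kf4, Kd4, Ne7+, Re7.
White is in check but has 8 legal moves → neither.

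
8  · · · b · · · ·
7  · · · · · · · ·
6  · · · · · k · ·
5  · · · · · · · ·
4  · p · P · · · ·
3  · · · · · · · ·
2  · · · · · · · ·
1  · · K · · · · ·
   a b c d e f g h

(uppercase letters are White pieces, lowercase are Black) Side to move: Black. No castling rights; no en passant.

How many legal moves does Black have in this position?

12

Black to move; king on f6.
In check: no.
Legal moves: Be7, Bc7, Bb6, Ba5, Kg7, Kf7, Ke7, Kg6, Ke6, Kg5, Kf5, b3.
Count: 12.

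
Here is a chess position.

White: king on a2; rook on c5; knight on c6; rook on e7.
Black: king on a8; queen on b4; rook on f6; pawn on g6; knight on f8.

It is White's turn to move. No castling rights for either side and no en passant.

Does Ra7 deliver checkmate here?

After Ra7: black king on a8; in check: yes, from the white rook on a7.
King squares — a7: attacked by Nc6; b7: attacked by Ra7; b8: attacked by Nc6.
Black has no legal moves → checkmate.

yes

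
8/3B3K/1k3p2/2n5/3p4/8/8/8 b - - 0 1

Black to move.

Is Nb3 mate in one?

no

After Nb3: white king on h7; in check: no.
White is not in check, so this cannot be checkmate.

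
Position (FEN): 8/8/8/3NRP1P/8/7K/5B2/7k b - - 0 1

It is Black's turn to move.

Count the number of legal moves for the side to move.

Black to move; king on h1.
In check: no.
Legal moves: none.
Count: 0.

0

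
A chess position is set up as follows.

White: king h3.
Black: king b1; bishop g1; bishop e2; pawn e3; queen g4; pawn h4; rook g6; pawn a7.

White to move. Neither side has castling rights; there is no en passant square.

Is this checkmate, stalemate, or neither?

White to move; white king on h3.
In check: yes, from the black queen on g4.
King squares — g2: attacked by Qg4; h2: attacked by Bg1; g3: attacked by Qg4; g4: attacked by Be2; h4: attacked by Qg4.
Legal moves for White: none.
In check with no legal moves → checkmate.

checkmate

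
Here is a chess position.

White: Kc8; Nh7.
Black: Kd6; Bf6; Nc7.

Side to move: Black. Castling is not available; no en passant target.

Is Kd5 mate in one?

After Kd5: white king on c8; in check: no.
White is not in check, so this cannot be checkmate.

no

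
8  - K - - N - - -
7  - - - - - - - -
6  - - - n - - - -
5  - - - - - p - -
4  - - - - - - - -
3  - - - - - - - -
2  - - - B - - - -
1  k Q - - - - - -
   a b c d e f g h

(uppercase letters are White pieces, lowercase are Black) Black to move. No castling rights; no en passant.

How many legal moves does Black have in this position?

1

Black to move; king on a1.
In check: yes, from the white queen on b1.
Legal moves: Kxb1.
Count: 1.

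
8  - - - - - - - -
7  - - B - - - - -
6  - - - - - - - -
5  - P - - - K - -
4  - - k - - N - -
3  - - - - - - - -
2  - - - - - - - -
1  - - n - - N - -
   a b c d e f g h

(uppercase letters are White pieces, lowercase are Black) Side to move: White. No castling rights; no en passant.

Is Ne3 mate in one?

no

After Ne3: black king on c4; in check: yes, from the white knight on e3.
Black has 6 legal replies: Kc5, Kxb5, Kd4, Kb4, Kc3, Kb3.
In check but a legal move exists → not checkmate.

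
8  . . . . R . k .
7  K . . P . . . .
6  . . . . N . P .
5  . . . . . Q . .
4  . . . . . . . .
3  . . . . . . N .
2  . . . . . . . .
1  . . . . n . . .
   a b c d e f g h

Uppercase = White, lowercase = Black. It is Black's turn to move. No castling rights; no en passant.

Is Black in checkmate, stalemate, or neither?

Black to move; black king on g8.
In check: yes, from the white rook on e8.
King squares — f7: attacked by Qf5; g7: attacked by Ne6; h7: attacked by Pg6; f8: attacked by Qf5; h8: attacked by Re8.
Legal moves for Black: none.
In check with no legal moves → checkmate.

checkmate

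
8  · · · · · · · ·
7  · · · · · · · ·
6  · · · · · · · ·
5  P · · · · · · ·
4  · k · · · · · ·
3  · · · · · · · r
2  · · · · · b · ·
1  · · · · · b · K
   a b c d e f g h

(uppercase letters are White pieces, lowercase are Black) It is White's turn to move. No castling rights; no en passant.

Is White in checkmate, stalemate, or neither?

checkmate

White to move; white king on h1.
In check: yes, from the black rook on h3.
King squares — g1: attacked by Bf2; g2: attacked by Bf1; h2: attacked by Rh3.
Legal moves for White: none.
In check with no legal moves → checkmate.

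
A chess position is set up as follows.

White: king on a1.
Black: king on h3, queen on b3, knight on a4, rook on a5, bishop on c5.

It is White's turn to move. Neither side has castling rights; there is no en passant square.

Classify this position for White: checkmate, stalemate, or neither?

White to move; white king on a1.
In check: no.
King squares — b1: attacked by Qb3; a2: attacked by Qb3; b2: attacked by Qb3.
Legal moves for White: none.
Not in check and no legal moves → stalemate.

stalemate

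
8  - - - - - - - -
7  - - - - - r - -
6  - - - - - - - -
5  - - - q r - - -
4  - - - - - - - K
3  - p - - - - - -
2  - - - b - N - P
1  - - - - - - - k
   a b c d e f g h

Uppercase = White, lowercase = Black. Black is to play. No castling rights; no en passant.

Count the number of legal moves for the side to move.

Black to move; king on h1.
In check: yes, from the white knight on f2.
Legal moves: Kxh2, Kg2, Kg1, Rxf2.
Count: 4.

4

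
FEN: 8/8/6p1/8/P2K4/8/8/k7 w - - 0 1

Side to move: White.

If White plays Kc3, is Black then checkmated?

After Kc3: black king on a1; in check: no.
Black is not in check, so this cannot be checkmate.

no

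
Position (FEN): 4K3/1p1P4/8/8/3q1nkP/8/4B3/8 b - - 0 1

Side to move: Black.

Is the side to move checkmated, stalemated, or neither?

Black to move; black king on g4.
In check: yes, from the white bishop on e2.
King squares — f3: attacked by Be2; g3: available; h3: available; f4: own knight; h4: available; f5: available; g5: attacked by Ph4; h5: attacked by Be2.
Legal moves for Black: Kf5, Kxh4, Kh3, Kg3, Nxe2.
Black is in check but has 5 legal moves → neither.

neither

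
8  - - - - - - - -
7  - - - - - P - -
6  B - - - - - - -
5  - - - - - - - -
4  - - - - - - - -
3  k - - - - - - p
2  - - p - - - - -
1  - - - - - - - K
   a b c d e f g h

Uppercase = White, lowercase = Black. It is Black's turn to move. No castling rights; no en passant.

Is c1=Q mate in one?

After c1=Q: white king on h1; in check: yes, from the black queen on c1.
White has 2 legal replies: Kh2, Bf1.
In check but a legal move exists → not checkmate.

no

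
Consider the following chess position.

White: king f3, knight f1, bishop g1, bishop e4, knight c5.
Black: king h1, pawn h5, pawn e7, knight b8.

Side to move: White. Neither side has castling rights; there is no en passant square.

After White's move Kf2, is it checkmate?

After Kf2: black king on h1; in check: yes, from the white bishop on e4.
King squares — g1: attacked by Kf2; g2: attacked by Kf2; h2: attacked by Nf1.
Black has no legal moves → checkmate.

yes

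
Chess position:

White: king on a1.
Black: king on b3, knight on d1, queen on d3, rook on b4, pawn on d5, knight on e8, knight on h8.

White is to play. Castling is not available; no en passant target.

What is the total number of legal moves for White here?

0

White to move; king on a1.
In check: no.
Legal moves: none.
Count: 0.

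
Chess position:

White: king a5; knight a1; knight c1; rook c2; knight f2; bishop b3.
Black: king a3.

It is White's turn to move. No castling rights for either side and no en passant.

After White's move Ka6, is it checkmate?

After Ka6: black king on a3; in check: no.
Black is not in check, so this cannot be checkmate.

no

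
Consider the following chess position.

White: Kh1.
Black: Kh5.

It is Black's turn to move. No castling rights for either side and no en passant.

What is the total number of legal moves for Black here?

Black to move; king on h5.
In check: no.
Legal moves: Kh6, Kg6, Kg5, Kh4, Kg4.
Count: 5.

5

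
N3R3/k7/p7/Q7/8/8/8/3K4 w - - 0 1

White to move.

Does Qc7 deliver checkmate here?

After Qc7: black king on a7; in check: yes, from the white queen on c7.
King squares — a6: own pawn; b6: attacked by Qc7; b7: attacked by Qc7; a8: attacked by Re8; b8: attacked by Qc7.
Black has no legal moves → checkmate.

yes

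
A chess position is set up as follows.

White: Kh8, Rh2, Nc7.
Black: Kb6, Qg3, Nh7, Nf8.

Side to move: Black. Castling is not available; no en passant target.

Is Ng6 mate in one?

no

After Ng6: white king on h8; in check: yes, from the black knight on g6.
White has 3 legal replies: Kg8, Kxh7, Kg7.
In check but a legal move exists → not checkmate.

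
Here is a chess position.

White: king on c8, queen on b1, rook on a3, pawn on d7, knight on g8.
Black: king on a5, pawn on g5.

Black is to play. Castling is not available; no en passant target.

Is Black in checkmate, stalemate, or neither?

Black to move; black king on a5.
In check: yes, from the white rook on a3.
King squares — a4: attacked by Ra3; b4: attacked by Qb1; b5: attacked by Qb1; a6: attacked by Ra3; b6: attacked by Qb1.
Legal moves for Black: none.
In check with no legal moves → checkmate.

checkmate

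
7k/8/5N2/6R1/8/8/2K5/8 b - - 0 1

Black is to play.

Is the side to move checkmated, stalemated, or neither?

stalemate

Black to move; black king on h8.
In check: no.
King squares — g7: attacked by Rg5; h7: attacked by Nf6; g8: attacked by Rg5.
Legal moves for Black: none.
Not in check and no legal moves → stalemate.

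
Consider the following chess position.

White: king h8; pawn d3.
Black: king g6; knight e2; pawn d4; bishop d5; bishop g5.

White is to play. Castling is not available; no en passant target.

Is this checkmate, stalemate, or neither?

White to move; white king on h8.
In check: no.
King squares — g7: attacked by Kg6; h7: attacked by Kg6; g8: attacked by Bd5.
Legal moves for White: none.
Not in check and no legal moves → stalemate.

stalemate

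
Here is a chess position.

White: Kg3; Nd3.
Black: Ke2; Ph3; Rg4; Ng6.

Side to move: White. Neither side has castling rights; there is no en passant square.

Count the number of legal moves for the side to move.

3

White to move; king on g3.
In check: yes, from the black rook on g4.
Legal moves: Kxg4, Kxh3, Kh2.
Count: 3.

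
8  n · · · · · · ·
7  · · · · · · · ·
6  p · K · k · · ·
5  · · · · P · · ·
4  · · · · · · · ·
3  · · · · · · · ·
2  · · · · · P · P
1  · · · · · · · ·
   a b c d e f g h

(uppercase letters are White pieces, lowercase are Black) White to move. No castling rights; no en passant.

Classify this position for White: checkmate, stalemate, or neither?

neither

White to move; white king on c6.
In check: no.
Legal moves for White: Kb7, Kc5, h3, f3, h4, f4.
White has 6 legal moves and is not in check → neither.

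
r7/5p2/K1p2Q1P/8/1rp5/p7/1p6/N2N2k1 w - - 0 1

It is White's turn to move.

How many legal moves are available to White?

White to move; king on a6.
In check: yes, from the black rook on a8.
Legal moves: none.
Count: 0.

0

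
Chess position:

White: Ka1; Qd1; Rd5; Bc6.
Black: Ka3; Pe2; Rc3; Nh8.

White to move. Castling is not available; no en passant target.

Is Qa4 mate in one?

After Qa4: black king on a3; in check: yes, from the white queen on a4.
King squares — a2: attacked by Ka1; b2: attacked by Ka1; b3: attacked by Qa4; a4: attacked by Bc6; b4: attacked by Qa4.
Black has no legal moves → checkmate.

yes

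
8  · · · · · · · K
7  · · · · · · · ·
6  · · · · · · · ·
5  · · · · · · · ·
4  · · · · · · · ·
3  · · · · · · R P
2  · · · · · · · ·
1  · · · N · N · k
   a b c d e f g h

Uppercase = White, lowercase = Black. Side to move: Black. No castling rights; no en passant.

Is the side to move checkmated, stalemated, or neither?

Black to move; black king on h1.
In check: no.
King squares — g1: attacked by Rg3; g2: attacked by Rg3; h2: attacked by Nf1.
Legal moves for Black: none.
Not in check and no legal moves → stalemate.

stalemate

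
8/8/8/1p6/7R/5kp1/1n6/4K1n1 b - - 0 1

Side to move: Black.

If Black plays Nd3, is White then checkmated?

no

After Nd3: white king on e1; in check: yes, from the black knight on d3.
White has 3 legal replies: Kd2, Kf1, Kd1.
In check but a legal move exists → not checkmate.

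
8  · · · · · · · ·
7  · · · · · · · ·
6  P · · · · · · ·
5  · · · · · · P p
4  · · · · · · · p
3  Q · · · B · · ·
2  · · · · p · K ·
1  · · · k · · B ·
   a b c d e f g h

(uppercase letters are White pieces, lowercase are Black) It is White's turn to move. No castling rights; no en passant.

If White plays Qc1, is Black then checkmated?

yes

After Qc1: black king on d1; in check: yes, from the white queen on c1.
King squares — c1: attacked by Be3; e1: attacked by Qc1; c2: attacked by Qc1; d2: attacked by Qc1; e2: own pawn.
Black has no legal moves → checkmate.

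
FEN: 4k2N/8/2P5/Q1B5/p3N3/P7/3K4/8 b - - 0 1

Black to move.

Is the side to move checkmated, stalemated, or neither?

stalemate

Black to move; black king on e8.
In check: no.
King squares — d7: attacked by Pc6; e7: attacked by Bc5; f7: attacked by Nh8; d8: attacked by Qa5; f8: attacked by Bc5.
Legal moves for Black: none.
Not in check and no legal moves → stalemate.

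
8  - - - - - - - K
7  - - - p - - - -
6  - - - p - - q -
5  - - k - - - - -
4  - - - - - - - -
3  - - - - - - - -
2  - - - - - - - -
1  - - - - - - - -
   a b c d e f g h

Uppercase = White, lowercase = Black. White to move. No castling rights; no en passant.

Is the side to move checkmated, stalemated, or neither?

White to move; white king on h8.
In check: no.
King squares — g7: attacked by Qg6; h7: attacked by Qg6; g8: attacked by Qg6.
Legal moves for White: none.
Not in check and no legal moves → stalemate.

stalemate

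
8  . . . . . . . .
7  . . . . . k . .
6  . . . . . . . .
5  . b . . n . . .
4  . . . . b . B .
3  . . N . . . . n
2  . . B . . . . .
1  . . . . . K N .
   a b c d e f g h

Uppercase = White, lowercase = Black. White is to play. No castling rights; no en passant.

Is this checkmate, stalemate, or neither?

neither

White to move; white king on f1.
In check: yes, from the black bishop on b5.
King squares — e1: available; g1: own knight; e2: attacked by Bb5; f2: attacked by Nh3; g2: attacked by Be4.
Legal moves for White: Ke1, Be2, Nxb5, Nce2, Bd3, Nge2.
White is in check but has 6 legal moves → neither.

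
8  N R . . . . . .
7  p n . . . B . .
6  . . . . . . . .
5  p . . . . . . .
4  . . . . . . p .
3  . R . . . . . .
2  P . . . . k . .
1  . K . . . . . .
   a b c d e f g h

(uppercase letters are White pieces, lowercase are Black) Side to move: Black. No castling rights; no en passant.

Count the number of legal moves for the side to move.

11

Black to move; king on f2.
In check: no.
Legal moves: Nd8, Nd6, Nc5, Kg2, Ke2, Kg1, Kf1, Ke1, a6, a4, g3.
Count: 11.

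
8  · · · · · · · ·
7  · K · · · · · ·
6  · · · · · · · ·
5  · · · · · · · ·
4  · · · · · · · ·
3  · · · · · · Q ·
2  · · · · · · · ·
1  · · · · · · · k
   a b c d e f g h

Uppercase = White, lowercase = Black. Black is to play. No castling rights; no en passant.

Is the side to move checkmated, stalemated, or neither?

stalemate

Black to move; black king on h1.
In check: no.
King squares — g1: attacked by Qg3; g2: attacked by Qg3; h2: attacked by Qg3.
Legal moves for Black: none.
Not in check and no legal moves → stalemate.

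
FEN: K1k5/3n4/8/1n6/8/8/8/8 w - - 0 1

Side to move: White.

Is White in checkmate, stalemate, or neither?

White to move; white king on a8.
In check: no.
King squares — a7: attacked by Nb5; b7: attacked by Kc8; b8: attacked by Nd7.
Legal moves for White: none.
Not in check and no legal moves → stalemate.

stalemate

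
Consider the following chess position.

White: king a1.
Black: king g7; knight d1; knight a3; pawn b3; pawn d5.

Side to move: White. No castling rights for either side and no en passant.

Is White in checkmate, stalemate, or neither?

stalemate

White to move; white king on a1.
In check: no.
King squares — b1: attacked by Na3; a2: attacked by Pb3; b2: attacked by Nd1.
Legal moves for White: none.
Not in check and no legal moves → stalemate.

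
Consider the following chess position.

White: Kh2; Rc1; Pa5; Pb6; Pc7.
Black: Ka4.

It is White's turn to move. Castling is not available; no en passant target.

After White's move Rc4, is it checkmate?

After Rc4: black king on a4; in check: yes, from the white rook on c4.
Black has 4 legal replies: Kb5, Kxa5, Kb3, Ka3.
In check but a legal move exists → not checkmate.

no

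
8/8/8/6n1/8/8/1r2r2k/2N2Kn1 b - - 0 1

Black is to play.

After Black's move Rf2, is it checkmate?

After Rf2: white king on f1; in check: yes, from the black rook on f2.
White has 1 legal reply: Ke1.
In check but a legal move exists → not checkmate.

no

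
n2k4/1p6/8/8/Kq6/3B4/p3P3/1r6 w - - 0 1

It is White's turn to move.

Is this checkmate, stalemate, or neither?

White to move; white king on a4.
In check: yes, from the black queen on b4.
King squares — a3: attacked by Qb4; b3: attacked by Rb1; b4: attacked by Rb1; a5: attacked by Qb4; b5: attacked by Qb4.
Legal moves for White: none.
In check with no legal moves → checkmate.

checkmate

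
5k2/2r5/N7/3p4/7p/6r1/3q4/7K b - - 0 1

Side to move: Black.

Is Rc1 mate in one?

yes

After Rc1: white king on h1; in check: yes, from the black rook on c1.
King squares — g1: attacked by Rc1; g2: attacked by Qd2; h2: attacked by Qd2.
White has no legal moves → checkmate.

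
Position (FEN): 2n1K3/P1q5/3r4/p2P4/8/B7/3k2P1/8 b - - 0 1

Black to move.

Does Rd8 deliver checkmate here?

yes

After Rd8: white king on e8; in check: yes, from the black rook on d8.
King squares — d7: attacked by Qc7; e7: attacked by Qc7; f7: attacked by Qc7; d8: attacked by Qc7; f8: attacked by Rd8.
White has no legal moves → checkmate.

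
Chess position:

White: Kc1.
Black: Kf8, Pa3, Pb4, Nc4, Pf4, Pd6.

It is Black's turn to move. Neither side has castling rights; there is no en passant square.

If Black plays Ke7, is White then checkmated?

no

After Ke7: white king on c1; in check: no.
White is not in check, so this cannot be checkmate.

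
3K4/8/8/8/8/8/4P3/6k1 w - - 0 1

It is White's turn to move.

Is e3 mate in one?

After e3: black king on g1; in check: no.
Black is not in check, so this cannot be checkmate.

no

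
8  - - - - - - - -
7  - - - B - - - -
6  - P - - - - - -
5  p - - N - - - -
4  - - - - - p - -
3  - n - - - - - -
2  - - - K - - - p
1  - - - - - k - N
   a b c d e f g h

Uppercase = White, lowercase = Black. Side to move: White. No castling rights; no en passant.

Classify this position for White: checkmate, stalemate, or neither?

neither

White to move; white king on d2.
In check: yes, from the black knight on b3.
Legal moves for White: Kd3, Kc3, Kc2, Kd1.
White is in check but has 4 legal moves → neither.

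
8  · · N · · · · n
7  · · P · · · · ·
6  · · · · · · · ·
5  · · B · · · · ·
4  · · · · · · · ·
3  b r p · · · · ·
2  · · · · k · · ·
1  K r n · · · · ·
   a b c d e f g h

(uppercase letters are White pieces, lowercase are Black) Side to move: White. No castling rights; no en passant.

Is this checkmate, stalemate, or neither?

checkmate

White to move; white king on a1.
In check: yes, from the black rook on b1.
King squares — b1: attacked by Rb3; a2: attacked by Nc1; b2: attacked by Rb1.
Legal moves for White: none.
In check with no legal moves → checkmate.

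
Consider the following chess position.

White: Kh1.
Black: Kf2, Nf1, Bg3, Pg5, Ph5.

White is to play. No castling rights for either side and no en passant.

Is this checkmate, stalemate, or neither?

stalemate

White to move; white king on h1.
In check: no.
King squares — g1: attacked by Kf2; g2: attacked by Kf2; h2: attacked by Nf1.
Legal moves for White: none.
Not in check and no legal moves → stalemate.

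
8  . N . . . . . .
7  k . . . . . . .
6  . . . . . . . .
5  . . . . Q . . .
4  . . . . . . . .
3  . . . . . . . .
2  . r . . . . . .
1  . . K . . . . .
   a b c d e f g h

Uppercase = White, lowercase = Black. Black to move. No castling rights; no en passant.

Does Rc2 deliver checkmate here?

After Rc2: white king on c1; in check: yes, from the black rook on c2.
White has 3 legal replies: Kxc2, Kd1, Kb1.
In check but a legal move exists → not checkmate.

no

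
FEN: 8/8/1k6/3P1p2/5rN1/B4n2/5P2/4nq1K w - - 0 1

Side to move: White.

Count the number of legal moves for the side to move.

White to move; king on h1.
In check: yes, from the black queen on f1.
Legal moves: none.
Count: 0.

0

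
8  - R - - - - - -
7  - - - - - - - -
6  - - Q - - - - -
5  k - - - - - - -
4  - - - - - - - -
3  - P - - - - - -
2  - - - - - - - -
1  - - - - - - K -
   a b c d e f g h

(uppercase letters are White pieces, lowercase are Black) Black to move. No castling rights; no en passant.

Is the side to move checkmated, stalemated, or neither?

Black to move; black king on a5.
In check: no.
King squares — a4: attacked by Pb3; b4: attacked by Rb8; b5: attacked by Qc6; a6: attacked by Qc6; b6: attacked by Qc6.
Legal moves for Black: none.
Not in check and no legal moves → stalemate.

stalemate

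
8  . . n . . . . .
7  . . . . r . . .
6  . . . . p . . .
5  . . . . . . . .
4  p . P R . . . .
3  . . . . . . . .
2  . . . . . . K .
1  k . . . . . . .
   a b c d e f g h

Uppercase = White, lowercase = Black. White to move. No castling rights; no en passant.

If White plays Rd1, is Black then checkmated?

no

After Rd1: black king on a1; in check: yes, from the white rook on d1.
Black has 2 legal replies: Kb2, Ka2.
In check but a legal move exists → not checkmate.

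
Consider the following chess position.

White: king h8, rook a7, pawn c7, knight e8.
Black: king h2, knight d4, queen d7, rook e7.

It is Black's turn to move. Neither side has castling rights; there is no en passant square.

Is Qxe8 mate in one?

yes

After Qxe8: white king on h8; in check: yes, from the black queen on e8.
King squares — g7: attacked by Re7; h7: attacked by Re7; g8: attacked by Qe8.
White has no legal moves → checkmate.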